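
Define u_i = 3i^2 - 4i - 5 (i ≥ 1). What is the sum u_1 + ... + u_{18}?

5553

Over i = 1..18: Σi = 171, Σi² = 2109.
Total = (3)·2109 + (-4)·171 + (-5)·18 = 5553.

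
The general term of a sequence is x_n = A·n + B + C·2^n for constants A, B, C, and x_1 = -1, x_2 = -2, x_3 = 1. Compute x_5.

39

Write the equations: A + B + 2C = -1; 2A + B + 4C = -2; 3A + B + 8C = 1.
Subtracting the first from the second: A + 2C = -1.
Subtracting the second from the third: A + 4C = 3.
Solving: C = 2, A = -5, then B = 0.
Hence x_5 = -5·5 + 0 + 2·32 = 39.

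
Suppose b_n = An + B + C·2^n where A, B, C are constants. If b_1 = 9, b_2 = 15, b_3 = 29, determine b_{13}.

32745

The three given values yield: A + B + 2C = 9; 2A + B + 4C = 15; 3A + B + 8C = 29.
Subtracting the first from the second: A + 2C = 6.
Subtracting the second from the third: A + 4C = 14.
Solving: C = 4, A = -2, then B = 3.
Therefore b_{13} = -26 + 3 + 4·8192 = 32745.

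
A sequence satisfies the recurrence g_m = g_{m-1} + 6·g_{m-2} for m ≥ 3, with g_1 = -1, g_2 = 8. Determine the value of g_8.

Applying the relation repeatedly:
g_3 = 2;  g_4 = 50;  g_5 = 62;  g_6 = 362;  g_7 = 734;  g_8 = 2906.
(Characteristic roots are 3 and -2.)

2906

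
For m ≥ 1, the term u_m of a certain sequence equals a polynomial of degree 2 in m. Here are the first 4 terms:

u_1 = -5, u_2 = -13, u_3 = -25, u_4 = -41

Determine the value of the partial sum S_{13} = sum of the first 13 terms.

-1833

1st diffs: -8, -12, -16.
2nd diffs: -4, -4 (constant).
Newton forward-difference form: u_m = -5 + (-8)·C(m-1,1) + (-4)·C(m-1,2).
Continuing: …, -61, -85, -113, -145, …, u_{13} = -365.
Summing m = 1..13 (13 terms) gives -1833.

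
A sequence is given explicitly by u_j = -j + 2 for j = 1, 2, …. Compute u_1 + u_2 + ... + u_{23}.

-230

Over j = 1..23: Σj = 276.
Total = (-1)·276 + (2)·23 = -230.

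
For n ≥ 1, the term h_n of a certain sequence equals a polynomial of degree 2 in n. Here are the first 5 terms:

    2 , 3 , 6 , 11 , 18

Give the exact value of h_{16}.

1st diffs: 1, 3, 5, 7.
2nd diffs: 2, 2, 2 (constant).
So h_n = n^2 - 2n + 3.
Evaluating at n = 16 gives h_{16} = 227.

227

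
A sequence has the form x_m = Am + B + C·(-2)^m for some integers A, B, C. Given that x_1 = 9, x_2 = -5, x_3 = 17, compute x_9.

1013

Plug in m = 1, 2, 3: A + B - 2C = 9; 2A + B + 4C = -5; 3A + B - 8C = 17.
Subtracting the first from the second: A + 6C = -14.
Subtracting the second from the third: A - 12C = 22.
Solving: C = -2, A = -2, then B = 7.
Hence x_9 = -2·9 + 7 + (-2)·(-512) = 1013.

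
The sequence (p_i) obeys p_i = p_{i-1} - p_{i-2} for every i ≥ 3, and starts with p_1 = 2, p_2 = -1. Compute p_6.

p_3 = -3;  p_4 = -2;  p_5 = 1;  p_6 = 3.

3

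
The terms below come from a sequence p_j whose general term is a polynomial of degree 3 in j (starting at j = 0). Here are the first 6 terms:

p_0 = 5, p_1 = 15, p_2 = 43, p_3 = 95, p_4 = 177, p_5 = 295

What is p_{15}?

4775

1st diffs: 10, 28, 52, 82, 118.
2nd diffs: 18, 24, 30, 36.
3rd diffs: 6, 6, 6 (constant).
Newton forward-difference form: p_j = 5 + 10·C(j,1) + 18·C(j,2) + 6·C(j,3).
At j = 15: j = 15, so p_{15} = 5 + 150 + 1890 + 2730 = 4775.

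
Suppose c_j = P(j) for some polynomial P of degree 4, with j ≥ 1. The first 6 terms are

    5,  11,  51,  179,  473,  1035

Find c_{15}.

1st diffs: 6, 40, 128, 294, 562.
2nd diffs: 34, 88, 166, 268.
3rd diffs: 54, 78, 102.
4th diffs: 24, 24 (constant).
So c_j = j^4 - j^3 - 2j^2 + 4j + 3.
Evaluating at j = 15 gives c_{15} = 46863.

46863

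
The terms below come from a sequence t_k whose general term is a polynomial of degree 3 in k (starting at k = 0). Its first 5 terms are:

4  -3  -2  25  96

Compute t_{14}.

7186

1st diffs: -7, 1, 27, 71.
2nd diffs: 8, 26, 44.
3rd diffs: 18, 18 (constant).
Newton forward-difference form: t_k = 4 + (-7)·C(k,1) + 8·C(k,2) + 18·C(k,3).
At k = 14: k = 14, so t_{14} = 4 - 98 + 728 + 6552 = 7186.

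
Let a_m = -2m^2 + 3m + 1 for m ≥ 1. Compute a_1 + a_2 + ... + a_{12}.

Over m = 1..12: Σm = 78, Σm² = 650.
Total = (-2)·650 + (3)·78 + (1)·12 = -1054.

-1054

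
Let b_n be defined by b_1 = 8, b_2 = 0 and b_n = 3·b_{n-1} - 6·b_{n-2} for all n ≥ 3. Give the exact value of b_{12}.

-58320

Step forward from the initial values:
b_3 = -48;  b_4 = -144;  b_5 = -144;  b_6 = 432;  b_7 = 2160;  b_8 = 3888;  b_9 = -1296;  b_{10} = -27216;  b_{11} = -73872;  b_{12} = -58320.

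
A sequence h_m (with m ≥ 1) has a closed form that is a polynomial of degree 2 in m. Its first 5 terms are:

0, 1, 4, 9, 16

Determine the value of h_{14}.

169

1st diffs: 1, 3, 5, 7.
2nd diffs: 2, 2, 2 (constant).
So h_m = m^2 - 2m + 1.
Evaluating at m = 14 gives h_{14} = 169.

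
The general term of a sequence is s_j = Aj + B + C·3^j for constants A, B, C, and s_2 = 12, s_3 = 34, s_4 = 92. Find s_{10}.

The three given values yield: 2A + B + 9C = 12; 3A + B + 27C = 34; 4A + B + 81C = 92.
Subtracting the first from the second: A + 18C = 22.
Subtracting the second from the third: A + 54C = 58.
Solving: C = 1, A = 4, then B = -5.
So s_j = 4·j + (-5) + 1·3^j; at j=10 this is 59084.

59084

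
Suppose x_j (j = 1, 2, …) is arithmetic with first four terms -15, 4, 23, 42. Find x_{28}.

Common difference d = 19.
x_j = -15 + (j - 1)·19.
x_{28} = -15 + 27·19 = 498.

498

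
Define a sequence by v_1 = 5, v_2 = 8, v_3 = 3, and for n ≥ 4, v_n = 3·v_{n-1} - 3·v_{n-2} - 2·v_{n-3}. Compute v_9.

1083

Compute successive terms:
v_4 = -25; v_5 = -100; v_6 = -231; v_7 = -343; v_8 = -136; v_9 = 1083.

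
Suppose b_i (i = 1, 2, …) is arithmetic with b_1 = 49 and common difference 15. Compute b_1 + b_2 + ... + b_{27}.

6588

b_i = 49 + (i - 1)·15.
b_{27} = 439; S = 27·(49 + 439)/2 = 6588.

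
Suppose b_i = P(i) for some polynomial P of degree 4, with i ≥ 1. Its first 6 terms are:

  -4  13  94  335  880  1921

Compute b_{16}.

116171

1st diffs: 17, 81, 241, 545, 1041.
2nd diffs: 64, 160, 304, 496.
3rd diffs: 96, 144, 192.
4th diffs: 48, 48 (constant).
Newton forward-difference form: b_i = -4 + 17·C(i-1,1) + 64·C(i-1,2) + 96·C(i-1,3) + 48·C(i-1,4).
At i = 16: i-1 = 15, so b_{16} = -4 + 255 + 6720 + 43680 + 65520 = 116171.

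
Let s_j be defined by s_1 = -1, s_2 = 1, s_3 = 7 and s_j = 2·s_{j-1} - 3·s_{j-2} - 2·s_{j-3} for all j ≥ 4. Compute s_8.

-123

Compute successive terms:
s_4 = 13;  s_5 = 3;  s_6 = -47;  s_7 = -129;  s_8 = -123.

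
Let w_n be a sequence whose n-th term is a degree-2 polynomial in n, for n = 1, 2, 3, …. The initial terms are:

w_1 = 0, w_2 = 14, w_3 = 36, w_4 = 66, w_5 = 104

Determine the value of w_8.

266

1st diffs: 14, 22, 30, 38.
2nd diffs: 8, 8, 8 (constant).
Newton forward-difference form: w_n = 14·C(n-1,1) + 8·C(n-1,2).
At n = 8: n-1 = 7, so w_8 = 98 + 168 = 266.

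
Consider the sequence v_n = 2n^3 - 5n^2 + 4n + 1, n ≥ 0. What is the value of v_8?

v_8 = 2·8^3 - 5·8^2 + 4·8 + 1 = 737.

737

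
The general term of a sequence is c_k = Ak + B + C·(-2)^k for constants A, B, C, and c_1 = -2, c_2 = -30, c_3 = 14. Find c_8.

Plug in k = 1, 2, 3: A + B - 2C = -2; 2A + B + 4C = -30; 3A + B - 8C = 14.
Subtracting the first from the second: A + 6C = -28.
Subtracting the second from the third: A - 12C = 44.
Solving: C = -4, A = -4, then B = -6.
So c_k = -4·k + (-6) + (-4)·(-2)^k; at k=8 this is -1062.

-1062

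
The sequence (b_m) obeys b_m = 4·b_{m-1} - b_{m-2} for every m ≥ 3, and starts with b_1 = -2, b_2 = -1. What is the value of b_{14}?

Compute successive terms:
b_3 = -2;  b_4 = -7;  b_5 = -26;  …;  b_{11} = -70226;  b_{12} = -262087;  b_{13} = -978122;  b_{14} = -3650401.

-3650401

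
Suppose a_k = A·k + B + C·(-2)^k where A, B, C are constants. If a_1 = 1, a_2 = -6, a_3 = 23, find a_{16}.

At k = 1, 2, 3: A + B - 2C = 1; 2A + B + 4C = -6; 3A + B - 8C = 23.
Subtracting the first from the second: A + 6C = -7.
Subtracting the second from the third: A - 12C = 29.
Solving: C = -2, A = 5, then B = -8.
Therefore a_{16} = 80 + (-8) + (-2)·65536 = -131000.

-131000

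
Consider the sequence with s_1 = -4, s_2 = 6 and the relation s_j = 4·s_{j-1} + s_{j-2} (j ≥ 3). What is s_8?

27670

Compute successive terms:
s_3 = 20; s_4 = 86; s_5 = 364; s_6 = 1542; s_7 = 6532; s_8 = 27670.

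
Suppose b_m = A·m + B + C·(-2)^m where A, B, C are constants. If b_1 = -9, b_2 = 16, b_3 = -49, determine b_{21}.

-10485859

The three given values yield: A + B - 2C = -9; 2A + B + 4C = 16; 3A + B - 8C = -49.
Subtracting the first from the second: A + 6C = 25.
Subtracting the second from the third: A - 12C = -65.
Solving: C = 5, A = -5, then B = 6.
Hence b_{21} = -5·21 + 6 + 5·(-2097152) = -10485859.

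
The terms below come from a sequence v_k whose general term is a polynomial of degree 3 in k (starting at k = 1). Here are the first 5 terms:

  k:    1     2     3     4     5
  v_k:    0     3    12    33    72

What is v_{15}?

2772

1st diffs: 3, 9, 21, 39.
2nd diffs: 6, 12, 18.
3rd diffs: 6, 6 (constant).
Newton forward-difference form: v_k = 3·C(k-1,1) + 6·C(k-1,2) + 6·C(k-1,3).
At k = 15: k-1 = 14, so v_{15} = 42 + 546 + 2184 = 2772.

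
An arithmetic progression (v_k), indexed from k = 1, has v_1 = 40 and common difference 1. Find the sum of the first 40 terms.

2380

v_k = 40 + (k - 1)·1.
v_{40} = 79; S = 40·(40 + 79)/2 = 2380.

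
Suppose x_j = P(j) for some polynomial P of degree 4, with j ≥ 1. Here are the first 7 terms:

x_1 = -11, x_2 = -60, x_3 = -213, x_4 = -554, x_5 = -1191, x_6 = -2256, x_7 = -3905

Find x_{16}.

1st diffs: -49, -153, -341, -637, -1065, -1649.
2nd diffs: -104, -188, -296, -428, -584.
3rd diffs: -84, -108, -132, -156.
4th diffs: -24, -24, -24 (constant).
So x_j = -j^4 - 4j^3 - 3j^2 + 3j - 6.
Evaluating at j = 16 gives x_{16} = -82646.

-82646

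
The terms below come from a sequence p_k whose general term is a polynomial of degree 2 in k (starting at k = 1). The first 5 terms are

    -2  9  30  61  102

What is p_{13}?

1st diffs: 11, 21, 31, 41.
2nd diffs: 10, 10, 10 (constant).
Newton forward-difference form: p_k = -2 + 11·C(k-1,1) + 10·C(k-1,2).
At k = 13: k-1 = 12, so p_{13} = -2 + 132 + 660 = 790.

790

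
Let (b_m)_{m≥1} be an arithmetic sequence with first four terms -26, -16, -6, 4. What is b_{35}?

314

Common difference d = 10.
b_m = -26 + (m - 1)·10.
b_{35} = -26 + 34·10 = 314.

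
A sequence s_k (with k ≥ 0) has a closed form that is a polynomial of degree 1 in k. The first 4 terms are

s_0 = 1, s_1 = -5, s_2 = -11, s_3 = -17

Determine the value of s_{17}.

-101

1st diffs: -6, -6, -6 (constant).
So s_k = -6k + 1.
Evaluating at k = 17 gives s_{17} = -101.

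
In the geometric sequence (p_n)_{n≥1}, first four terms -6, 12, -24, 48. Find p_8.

768

Common ratio r = -2.
p_n = (-6)·(-2)^(n-1).
p_8 = (-6)·(-2)^7 = 768.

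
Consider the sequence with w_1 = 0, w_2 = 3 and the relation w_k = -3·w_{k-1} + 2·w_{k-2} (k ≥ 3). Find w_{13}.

-3030885

Compute successive terms:
w_3 = -9, w_4 = 33, w_5 = -117, …, w_{10} = 67089, w_{11} = -238941, w_{12} = 851001, w_{13} = -3030885.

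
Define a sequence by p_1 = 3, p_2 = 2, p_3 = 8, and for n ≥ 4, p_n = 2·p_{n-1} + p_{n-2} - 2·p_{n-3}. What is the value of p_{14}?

p_4 = 12  p_5 = 28  p_6 = 52  …  p_{11} = 1708  p_{12} = 3412  p_{13} = 6828  p_{14} = 13652.

13652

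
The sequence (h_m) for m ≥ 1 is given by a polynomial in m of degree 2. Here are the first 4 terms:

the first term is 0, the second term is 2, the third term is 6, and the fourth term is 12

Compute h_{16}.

1st diffs: 2, 4, 6.
2nd diffs: 2, 2 (constant).
Newton forward-difference form: h_m = 2·C(m-1,1) + 2·C(m-1,2).
At m = 16: m-1 = 15, so h_{16} = 30 + 210 = 240.

240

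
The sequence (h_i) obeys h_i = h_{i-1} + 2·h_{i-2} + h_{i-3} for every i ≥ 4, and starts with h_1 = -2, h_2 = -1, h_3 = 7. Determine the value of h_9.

295

Compute successive terms:
h_4 = 3; h_5 = 16; h_6 = 29; h_7 = 64; h_8 = 138; h_9 = 295.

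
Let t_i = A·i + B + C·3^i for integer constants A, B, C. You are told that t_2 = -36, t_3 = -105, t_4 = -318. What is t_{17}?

-516560607

Write the equations: 2A + B + 9C = -36; 3A + B + 27C = -105; 4A + B + 81C = -318.
Subtracting the first from the second: A + 18C = -69.
Subtracting the second from the third: A + 54C = -213.
Solving: C = -4, A = 3, then B = -6.
So t_i = 3·i + (-6) + (-4)·3^i; at i=17 this is -516560607.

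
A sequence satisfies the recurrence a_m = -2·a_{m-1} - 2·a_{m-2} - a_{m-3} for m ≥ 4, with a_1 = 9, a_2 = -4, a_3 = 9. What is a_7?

9

Applying the relation repeatedly:
a_4 = -19;  a_5 = 24;  a_6 = -19;  a_7 = 9.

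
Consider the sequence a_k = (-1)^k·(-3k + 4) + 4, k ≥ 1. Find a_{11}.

33

(-1)^11 = -1; -3k + 4 at k=11 is -29; so a_{11} = 33.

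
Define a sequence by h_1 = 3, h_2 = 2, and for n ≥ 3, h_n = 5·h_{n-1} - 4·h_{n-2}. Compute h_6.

Iterate the recurrence:
h_3 = -2; h_4 = -18; h_5 = -82; h_6 = -338.
(Characteristic roots are 4 and 1.)

-338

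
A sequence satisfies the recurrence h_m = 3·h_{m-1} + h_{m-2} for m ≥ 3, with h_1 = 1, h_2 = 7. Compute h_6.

Step forward from the initial values:
h_3 = 22; h_4 = 73; h_5 = 241; h_6 = 796.

796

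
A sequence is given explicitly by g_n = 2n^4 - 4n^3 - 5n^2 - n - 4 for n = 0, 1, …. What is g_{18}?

184982

g_{18} = 2·18^4 - 4·18^3 - 5·18^2 - 1·18 - 4 = 184982.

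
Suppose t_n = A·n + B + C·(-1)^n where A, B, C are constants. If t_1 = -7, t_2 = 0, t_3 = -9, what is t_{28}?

-26

Plug in n = 1, 2, 3: A + B - C = -7; 2A + B + C = 0; 3A + B - C = -9.
Subtracting the first from the second: A + 2C = 7.
Subtracting the second from the third: A - 2C = -9.
Solving: C = 4, A = -1, then B = -2.
Hence t_{28} = -1·28 + (-2) + 4·1 = -26.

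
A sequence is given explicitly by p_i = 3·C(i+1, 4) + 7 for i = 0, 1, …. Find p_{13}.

3010

C(14, 4) = 1001, so p_{13} = 3010.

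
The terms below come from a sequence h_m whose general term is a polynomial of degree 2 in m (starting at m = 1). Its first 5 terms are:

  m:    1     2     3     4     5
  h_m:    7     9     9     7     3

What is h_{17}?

-201

1st diffs: 2, 0, -2, -4.
2nd diffs: -2, -2, -2 (constant).
So h_m = -m^2 + 5m + 3.
Evaluating at m = 17 gives h_{17} = -201.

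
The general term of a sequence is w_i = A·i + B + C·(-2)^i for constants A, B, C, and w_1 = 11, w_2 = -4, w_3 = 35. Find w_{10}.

-3040

Write the equations: A + B - 2C = 11; 2A + B + 4C = -4; 3A + B - 8C = 35.
Subtracting the first from the second: A + 6C = -15.
Subtracting the second from the third: A - 12C = 39.
Solving: C = -3, A = 3, then B = 2.
Therefore w_{10} = 30 + 2 + (-3)·1024 = -3040.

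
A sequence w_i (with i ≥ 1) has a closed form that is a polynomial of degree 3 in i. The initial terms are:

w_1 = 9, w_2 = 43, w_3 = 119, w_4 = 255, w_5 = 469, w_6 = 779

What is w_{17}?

15673

1st diffs: 34, 76, 136, 214, 310.
2nd diffs: 42, 60, 78, 96.
3rd diffs: 18, 18, 18 (constant).
Newton forward-difference form: w_i = 9 + 34·C(i-1,1) + 42·C(i-1,2) + 18·C(i-1,3).
At i = 17: i-1 = 16, so w_{17} = 9 + 544 + 5040 + 10080 = 15673.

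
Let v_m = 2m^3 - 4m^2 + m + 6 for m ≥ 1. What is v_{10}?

v_{10} = 2·10^3 - 4·10^2 + 1·10 + 6 = 1616.

1616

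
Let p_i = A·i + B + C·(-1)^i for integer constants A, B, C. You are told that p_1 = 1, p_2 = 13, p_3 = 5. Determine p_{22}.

Plug in i = 1, 2, 3: A + B - C = 1; 2A + B + C = 13; 3A + B - C = 5.
Subtracting the first from the second: A + 2C = 12.
Subtracting the second from the third: A - 2C = -8.
Solving: C = 5, A = 2, then B = 4.
Hence p_{22} = 2·22 + 4 + 5·1 = 53.

53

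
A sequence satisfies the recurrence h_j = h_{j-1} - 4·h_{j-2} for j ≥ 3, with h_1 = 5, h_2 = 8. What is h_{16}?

173140

Step forward from the initial values:
h_3 = -12  h_4 = -44  h_5 = 4  …  h_{13} = -21628  h_{14} = -28876  h_{15} = 57636  h_{16} = 173140.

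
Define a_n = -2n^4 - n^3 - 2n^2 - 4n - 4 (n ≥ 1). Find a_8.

-8868

a_8 = -2·8^4 - 1·8^3 - 2·8^2 - 4·8 - 4 = -8868.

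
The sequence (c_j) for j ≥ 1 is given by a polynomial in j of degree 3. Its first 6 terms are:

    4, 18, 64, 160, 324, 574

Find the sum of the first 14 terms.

30996

1st diffs: 14, 46, 96, 164, 250.
2nd diffs: 32, 50, 68, 86.
3rd diffs: 18, 18, 18 (constant).
So c_j = 3j^3 - 2j^2 - j + 4.
Continuing: …, 928, 1404, 2020, 2794, …, c_{14} = 7830.
Summing j = 1..14 (14 terms) gives 30996.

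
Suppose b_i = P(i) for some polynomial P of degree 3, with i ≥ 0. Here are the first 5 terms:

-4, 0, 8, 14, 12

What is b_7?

1st diffs: 4, 8, 6, -2.
2nd diffs: 4, -2, -8.
3rd diffs: -6, -6 (constant).
Newton forward-difference form: b_i = -4 + 4·C(i,1) + 4·C(i,2) + (-6)·C(i,3).
At i = 7: i = 7, so b_7 = -4 + 28 + 84 - 210 = -102.

-102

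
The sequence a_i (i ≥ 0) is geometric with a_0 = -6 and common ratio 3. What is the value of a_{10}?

a_i = (-6)·3^(i-0).
a_{10} = (-6)·3^10 = -354294.

-354294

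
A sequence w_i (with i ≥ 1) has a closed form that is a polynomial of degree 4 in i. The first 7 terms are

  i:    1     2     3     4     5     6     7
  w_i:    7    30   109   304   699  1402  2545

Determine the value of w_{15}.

51289

1st diffs: 23, 79, 195, 395, 703, 1143.
2nd diffs: 56, 116, 200, 308, 440.
3rd diffs: 60, 84, 108, 132.
4th diffs: 24, 24, 24 (constant).
So w_i = i^4 + 3i^2 - i + 4.
Evaluating at i = 15 gives w_{15} = 51289.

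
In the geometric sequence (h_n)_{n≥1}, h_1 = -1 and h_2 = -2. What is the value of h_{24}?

Common ratio r = 2.
h_n = (-1)·2^(n-1).
h_{24} = (-1)·2^23 = -8388608.

-8388608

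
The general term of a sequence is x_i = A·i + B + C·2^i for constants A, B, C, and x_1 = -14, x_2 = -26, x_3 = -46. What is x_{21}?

At i = 1, 2, 3: A + B + 2C = -14; 2A + B + 4C = -26; 3A + B + 8C = -46.
Subtracting the first from the second: A + 2C = -12.
Subtracting the second from the third: A + 4C = -20.
Solving: C = -4, A = -4, then B = -2.
So x_i = -4·i + (-2) + (-4)·2^i; at i=21 this is -8388694.

-8388694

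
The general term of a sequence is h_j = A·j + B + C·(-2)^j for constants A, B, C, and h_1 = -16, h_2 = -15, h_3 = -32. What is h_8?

207

Plug in j = 1, 2, 3: A + B - 2C = -16; 2A + B + 4C = -15; 3A + B - 8C = -32.
Subtracting the first from the second: A + 6C = 1.
Subtracting the second from the third: A - 12C = -17.
Solving: C = 1, A = -5, then B = -9.
Therefore h_8 = -40 + (-9) + 1·256 = 207.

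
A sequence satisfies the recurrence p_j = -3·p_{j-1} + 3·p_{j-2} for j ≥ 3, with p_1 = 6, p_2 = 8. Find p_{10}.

114858

Iterate the recurrence:
p_3 = -6  p_4 = 42  p_5 = -144  p_6 = 558  p_7 = -2106  p_8 = 7992  p_9 = -30294  p_{10} = 114858.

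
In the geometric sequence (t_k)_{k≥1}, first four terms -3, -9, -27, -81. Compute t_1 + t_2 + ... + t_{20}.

Common ratio r = 3.
t_k = (-3)·3^(k-1).
S = (-3)·(3^20 - 1)/(3 - 1) = (-3)·(3486784401 - 1)/(2) = -5230176600.

-5230176600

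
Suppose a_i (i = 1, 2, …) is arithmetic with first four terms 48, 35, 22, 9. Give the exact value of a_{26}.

-277

Common difference d = -13.
a_i = 48 + (i - 1)·(-13).
a_{26} = 48 + 25·(-13) = -277.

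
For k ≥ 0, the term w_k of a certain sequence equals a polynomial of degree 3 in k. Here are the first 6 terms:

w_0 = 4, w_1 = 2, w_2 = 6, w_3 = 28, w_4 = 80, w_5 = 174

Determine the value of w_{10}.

1694

1st diffs: -2, 4, 22, 52, 94.
2nd diffs: 6, 18, 30, 42.
3rd diffs: 12, 12, 12 (constant).
So w_k = 2k^3 - 3k^2 - k + 4.
Evaluating at k = 10 gives w_{10} = 1694.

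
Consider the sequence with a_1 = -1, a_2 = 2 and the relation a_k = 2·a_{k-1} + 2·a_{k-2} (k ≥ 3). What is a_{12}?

23168

Applying the relation repeatedly:
a_3 = 2, a_4 = 8, a_5 = 20, a_6 = 56, a_7 = 152, a_8 = 416, a_9 = 1136, a_{10} = 3104, a_{11} = 8480, a_{12} = 23168.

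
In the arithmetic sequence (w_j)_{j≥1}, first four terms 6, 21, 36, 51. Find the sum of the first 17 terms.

Common difference d = 15.
w_j = 6 + (j - 1)·15.
w_{17} = 246; S = 17·(6 + 246)/2 = 2142.

2142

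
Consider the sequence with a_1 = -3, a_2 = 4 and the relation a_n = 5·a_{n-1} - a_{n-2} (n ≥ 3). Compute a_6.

2549

Applying the relation repeatedly:
a_3 = 23  a_4 = 111  a_5 = 532  a_6 = 2549.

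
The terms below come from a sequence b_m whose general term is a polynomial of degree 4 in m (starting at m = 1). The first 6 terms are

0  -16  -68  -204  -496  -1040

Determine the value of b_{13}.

-25008

1st diffs: -16, -52, -136, -292, -544.
2nd diffs: -36, -84, -156, -252.
3rd diffs: -48, -72, -96.
4th diffs: -24, -24 (constant).
Newton forward-difference form: b_m = (-16)·C(m-1,1) + (-36)·C(m-1,2) + (-48)·C(m-1,3) + (-24)·C(m-1,4).
At m = 13: m-1 = 12, so b_{13} = -192 - 2376 - 10560 - 11880 = -25008.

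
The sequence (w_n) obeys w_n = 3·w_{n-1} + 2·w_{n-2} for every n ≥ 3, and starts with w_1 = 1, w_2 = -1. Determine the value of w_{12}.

-124373

Step forward from the initial values:
w_3 = -1; w_4 = -5; w_5 = -17; w_6 = -61; w_7 = -217; w_8 = -773; w_9 = -2753; w_{10} = -9805; w_{11} = -34921; w_{12} = -124373.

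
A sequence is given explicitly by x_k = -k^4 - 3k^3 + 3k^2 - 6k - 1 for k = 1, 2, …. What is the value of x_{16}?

x_{16} = -1·16^4 - 3·16^3 + 3·16^2 - 6·16 - 1 = -77153.

-77153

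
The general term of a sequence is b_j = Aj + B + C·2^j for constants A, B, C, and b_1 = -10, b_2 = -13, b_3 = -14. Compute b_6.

The three given values yield: A + B + 2C = -10; 2A + B + 4C = -13; 3A + B + 8C = -14.
Subtracting the first from the second: A + 2C = -3.
Subtracting the second from the third: A + 4C = -1.
Solving: C = 1, A = -5, then B = -7.
So b_j = -5·j + (-7) + 1·2^j; at j=6 this is 27.

27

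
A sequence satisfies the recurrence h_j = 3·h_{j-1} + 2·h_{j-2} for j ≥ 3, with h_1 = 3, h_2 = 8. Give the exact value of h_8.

h_3 = 30; h_4 = 106; h_5 = 378; h_6 = 1346; h_7 = 4794; h_8 = 17074.

17074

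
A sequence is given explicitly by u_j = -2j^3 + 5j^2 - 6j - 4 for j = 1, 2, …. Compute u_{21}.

u_{21} = -2·21^3 + 5·21^2 - 6·21 - 4 = -16447.

-16447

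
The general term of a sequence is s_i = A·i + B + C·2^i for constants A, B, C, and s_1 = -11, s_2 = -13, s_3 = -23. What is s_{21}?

Plug in i = 1, 2, 3: A + B + 2C = -11; 2A + B + 4C = -13; 3A + B + 8C = -23.
Subtracting the first from the second: A + 2C = -2.
Subtracting the second from the third: A + 4C = -10.
Solving: C = -4, A = 6, then B = -9.
Therefore s_{21} = 126 + (-9) + (-4)·2097152 = -8388491.

-8388491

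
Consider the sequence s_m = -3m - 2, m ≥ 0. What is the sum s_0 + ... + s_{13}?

-301

Over m = 0..13: Σm = 91.
Total = (-3)·91 + (-2)·14 = -301.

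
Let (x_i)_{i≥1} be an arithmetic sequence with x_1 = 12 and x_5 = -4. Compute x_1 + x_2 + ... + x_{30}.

Common difference d = (-4 - 12) / (5 - 1) = -4.
x_i = 12 + (i - 1)·(-4).
x_{30} = -104; S = 30·(12 + (-104))/2 = -1380.

-1380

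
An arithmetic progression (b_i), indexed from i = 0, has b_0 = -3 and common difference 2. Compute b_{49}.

b_i = -3 + (i - 0)·2.
b_{49} = -3 + 49·2 = 95.

95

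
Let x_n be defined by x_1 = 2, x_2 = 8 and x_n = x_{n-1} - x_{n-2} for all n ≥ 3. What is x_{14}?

8

x_3 = 6  x_4 = -2  x_5 = -8  …  x_{11} = -8  x_{12} = -6  x_{13} = 2  x_{14} = 8.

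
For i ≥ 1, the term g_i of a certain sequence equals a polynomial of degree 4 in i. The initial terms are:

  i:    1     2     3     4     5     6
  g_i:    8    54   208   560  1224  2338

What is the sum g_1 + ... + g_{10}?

1st diffs: 46, 154, 352, 664, 1114.
2nd diffs: 108, 198, 312, 450.
3rd diffs: 90, 114, 138.
4th diffs: 24, 24 (constant).
Newton forward-difference form: g_i = 8 + 46·C(i-1,1) + 108·C(i-1,2) + 90·C(i-1,3) + 24·C(i-1,4).
Continuing: 4064, 6588, 10120, 14894.
Summing i = 1..10 (10 terms) gives 40058.

40058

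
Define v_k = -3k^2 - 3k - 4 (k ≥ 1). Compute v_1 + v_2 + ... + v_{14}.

Over k = 1..14: Σk = 105, Σk² = 1015.
Total = (-3)·1015 + (-3)·105 + (-4)·14 = -3416.

-3416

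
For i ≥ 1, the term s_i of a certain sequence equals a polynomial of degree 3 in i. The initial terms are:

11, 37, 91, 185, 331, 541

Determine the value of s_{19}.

14555

1st diffs: 26, 54, 94, 146, 210.
2nd diffs: 28, 40, 52, 64.
3rd diffs: 12, 12, 12 (constant).
Newton forward-difference form: s_i = 11 + 26·C(i-1,1) + 28·C(i-1,2) + 12·C(i-1,3).
At i = 19: i-1 = 18, so s_{19} = 11 + 468 + 4284 + 9792 = 14555.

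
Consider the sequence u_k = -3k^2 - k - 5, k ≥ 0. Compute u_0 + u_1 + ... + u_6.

-329

Over k = 0..6: Σk = 21, Σk² = 91.
Total = (-3)·91 + (-1)·21 + (-5)·7 = -329.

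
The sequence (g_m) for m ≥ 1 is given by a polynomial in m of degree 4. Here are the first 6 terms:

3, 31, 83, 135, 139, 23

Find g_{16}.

1st diffs: 28, 52, 52, 4, -116.
2nd diffs: 24, 0, -48, -120.
3rd diffs: -24, -48, -72.
4th diffs: -24, -24 (constant).
Newton forward-difference form: g_m = 3 + 28·C(m-1,1) + 24·C(m-1,2) + (-24)·C(m-1,3) + (-24)·C(m-1,4).
At m = 16: m-1 = 15, so g_{16} = 3 + 420 + 2520 - 10920 - 32760 = -40737.

-40737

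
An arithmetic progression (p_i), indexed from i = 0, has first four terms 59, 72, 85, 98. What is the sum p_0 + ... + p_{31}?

8336

Common difference d = 13.
p_i = 59 + (i - 0)·13.
p_{31} = 462; S = 32·(59 + 462)/2 = 8336.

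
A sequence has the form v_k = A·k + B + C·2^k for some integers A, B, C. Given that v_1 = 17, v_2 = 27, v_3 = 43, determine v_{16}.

Write the equations: A + B + 2C = 17; 2A + B + 4C = 27; 3A + B + 8C = 43.
Subtracting the first from the second: A + 2C = 10.
Subtracting the second from the third: A + 4C = 16.
Solving: C = 3, A = 4, then B = 7.
Hence v_{16} = 4·16 + 7 + 3·65536 = 196679.

196679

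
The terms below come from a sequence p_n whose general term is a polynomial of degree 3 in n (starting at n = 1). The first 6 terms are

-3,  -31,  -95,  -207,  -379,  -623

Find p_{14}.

-6607

1st diffs: -28, -64, -112, -172, -244.
2nd diffs: -36, -48, -60, -72.
3rd diffs: -12, -12, -12 (constant).
Newton forward-difference form: p_n = -3 + (-28)·C(n-1,1) + (-36)·C(n-1,2) + (-12)·C(n-1,3).
At n = 14: n-1 = 13, so p_{14} = -3 - 364 - 2808 - 3432 = -6607.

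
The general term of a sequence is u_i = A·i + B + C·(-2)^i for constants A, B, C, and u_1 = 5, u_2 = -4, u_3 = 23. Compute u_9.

Plug in i = 1, 2, 3: A + B - 2C = 5; 2A + B + 4C = -4; 3A + B - 8C = 23.
Subtracting the first from the second: A + 6C = -9.
Subtracting the second from the third: A - 12C = 27.
Solving: C = -2, A = 3, then B = -2.
So u_i = 3·i + (-2) + (-2)·(-2)^i; at i=9 this is 1049.

1049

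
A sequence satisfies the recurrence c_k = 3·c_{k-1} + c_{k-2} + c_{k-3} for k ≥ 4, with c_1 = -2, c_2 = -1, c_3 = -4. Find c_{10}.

-22145

Compute successive terms:
c_4 = -15  c_5 = -50  c_6 = -169  c_7 = -572  c_8 = -1935  c_9 = -6546  c_{10} = -22145.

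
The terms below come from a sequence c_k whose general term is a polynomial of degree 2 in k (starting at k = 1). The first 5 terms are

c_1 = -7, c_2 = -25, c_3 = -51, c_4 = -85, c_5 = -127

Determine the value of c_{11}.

1st diffs: -18, -26, -34, -42.
2nd diffs: -8, -8, -8 (constant).
Newton forward-difference form: c_k = -7 + (-18)·C(k-1,1) + (-8)·C(k-1,2).
At k = 11: k-1 = 10, so c_{11} = -7 - 180 - 360 = -547.

-547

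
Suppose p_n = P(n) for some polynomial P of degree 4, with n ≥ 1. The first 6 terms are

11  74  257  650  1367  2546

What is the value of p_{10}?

15482

1st diffs: 63, 183, 393, 717, 1179.
2nd diffs: 120, 210, 324, 462.
3rd diffs: 90, 114, 138.
4th diffs: 24, 24 (constant).
Newton forward-difference form: p_n = 11 + 63·C(n-1,1) + 120·C(n-1,2) + 90·C(n-1,3) + 24·C(n-1,4).
At n = 10: n-1 = 9, so p_{10} = 11 + 567 + 4320 + 7560 + 3024 = 15482.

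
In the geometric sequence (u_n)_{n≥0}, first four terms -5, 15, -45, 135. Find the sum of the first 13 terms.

-1992905

Common ratio r = -3.
u_n = (-5)·(-3)^(n-0).
S = (-5)·((-3)^13 - 1)/(-3 - 1) = (-5)·(-1594323 - 1)/(-4) = -1992905.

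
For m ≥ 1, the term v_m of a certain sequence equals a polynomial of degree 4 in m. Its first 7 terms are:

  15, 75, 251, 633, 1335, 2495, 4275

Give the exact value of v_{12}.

29825

1st diffs: 60, 176, 382, 702, 1160, 1780.
2nd diffs: 116, 206, 320, 458, 620.
3rd diffs: 90, 114, 138, 162.
4th diffs: 24, 24, 24 (constant).
So v_m = m^4 + 5m^3 + 3m^2 + m + 5.
Evaluating at m = 12 gives v_{12} = 29825.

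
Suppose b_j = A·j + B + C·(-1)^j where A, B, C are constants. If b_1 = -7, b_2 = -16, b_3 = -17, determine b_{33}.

-167

Write the equations: A + B - C = -7; 2A + B + C = -16; 3A + B - C = -17.
Subtracting the first from the second: A + 2C = -9.
Subtracting the second from the third: A - 2C = -1.
Solving: C = -2, A = -5, then B = -4.
Hence b_{33} = -5·33 + (-4) + (-2)·(-1) = -167.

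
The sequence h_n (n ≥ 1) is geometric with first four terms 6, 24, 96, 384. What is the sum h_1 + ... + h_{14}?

536870910

Common ratio r = 4.
h_n = 6·4^(n-1).
S = 6·(4^14 - 1)/(4 - 1) = 6·(268435456 - 1)/(3) = 536870910.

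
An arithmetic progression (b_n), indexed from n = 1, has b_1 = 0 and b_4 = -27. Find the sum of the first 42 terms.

-7749

Common difference d = (-27 - 0) / (4 - 1) = -9.
b_n = 0 + (n - 1)·(-9).
b_{42} = -369; S = 42·(0 + (-369))/2 = -7749.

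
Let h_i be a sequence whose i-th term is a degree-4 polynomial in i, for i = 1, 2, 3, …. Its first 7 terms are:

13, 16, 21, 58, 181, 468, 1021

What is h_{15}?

1st diffs: 3, 5, 37, 123, 287, 553.
2nd diffs: 2, 32, 86, 164, 266.
3rd diffs: 30, 54, 78, 102.
4th diffs: 24, 24, 24 (constant).
Newton forward-difference form: h_i = 13 + 3·C(i-1,1) + 2·C(i-1,2) + 30·C(i-1,3) + 24·C(i-1,4).
At i = 15: i-1 = 14, so h_{15} = 13 + 42 + 182 + 10920 + 24024 = 35181.

35181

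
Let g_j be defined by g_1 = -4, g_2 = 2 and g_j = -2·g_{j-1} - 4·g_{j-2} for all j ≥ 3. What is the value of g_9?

768

g_3 = 12; g_4 = -32; g_5 = 16; g_6 = 96; g_7 = -256; g_8 = 128; g_9 = 768.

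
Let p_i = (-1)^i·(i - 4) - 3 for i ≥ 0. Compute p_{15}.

-14

(-1)^15 = -1; i - 4 at i=15 is 11; so p_{15} = -14.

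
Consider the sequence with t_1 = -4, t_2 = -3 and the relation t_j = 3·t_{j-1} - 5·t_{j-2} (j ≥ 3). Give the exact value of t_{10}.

Applying the relation repeatedly:
t_3 = 11, t_4 = 48, t_5 = 89, t_6 = 27, t_7 = -364, t_8 = -1227, t_9 = -1861, t_{10} = 552.

552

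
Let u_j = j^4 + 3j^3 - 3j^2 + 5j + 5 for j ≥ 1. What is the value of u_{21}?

221051

u_{21} = 1·21^4 + 3·21^3 - 3·21^2 + 5·21 + 5 = 221051.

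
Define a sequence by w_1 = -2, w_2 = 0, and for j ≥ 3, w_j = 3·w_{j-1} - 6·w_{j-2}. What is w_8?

-972

w_3 = 12  w_4 = 36  w_5 = 36  w_6 = -108  w_7 = -540  w_8 = -972.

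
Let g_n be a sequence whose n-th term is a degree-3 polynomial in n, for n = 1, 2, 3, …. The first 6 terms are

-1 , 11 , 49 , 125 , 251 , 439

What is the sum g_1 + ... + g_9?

1st diffs: 12, 38, 76, 126, 188.
2nd diffs: 26, 38, 50, 62.
3rd diffs: 12, 12, 12 (constant).
Newton forward-difference form: g_n = -1 + 12·C(n-1,1) + 26·C(n-1,2) + 12·C(n-1,3).
Continuing: 701, 1049, 1495.
Summing n = 1..9 (9 terms) gives 4119.

4119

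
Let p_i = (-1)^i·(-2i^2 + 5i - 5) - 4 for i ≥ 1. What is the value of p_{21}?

778

(-1)^21 = -1; -2i^2 + 5i - 5 at i=21 is -782; so p_{21} = 778.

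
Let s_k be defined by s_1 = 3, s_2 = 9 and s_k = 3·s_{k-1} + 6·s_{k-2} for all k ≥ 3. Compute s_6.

3645

Step forward from the initial values:
s_3 = 45;  s_4 = 189;  s_5 = 837;  s_6 = 3645.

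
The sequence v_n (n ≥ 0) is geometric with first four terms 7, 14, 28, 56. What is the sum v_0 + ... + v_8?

3577

Common ratio r = 2.
v_n = 7·2^(n-0).
S = 7·(2^9 - 1)/(2 - 1) = 7·(512 - 1)/(1) = 3577.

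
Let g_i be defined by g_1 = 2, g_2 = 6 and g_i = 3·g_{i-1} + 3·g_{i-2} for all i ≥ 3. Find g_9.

70632

Compute successive terms:
g_3 = 24; g_4 = 90; g_5 = 342; g_6 = 1296; g_7 = 4914; g_8 = 18630; g_9 = 70632.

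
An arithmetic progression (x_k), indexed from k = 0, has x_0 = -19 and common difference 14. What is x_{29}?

387

x_k = -19 + (k - 0)·14.
x_{29} = -19 + 29·14 = 387.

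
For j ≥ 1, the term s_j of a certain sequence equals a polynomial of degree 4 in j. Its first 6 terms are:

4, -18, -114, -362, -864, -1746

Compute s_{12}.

1st diffs: -22, -96, -248, -502, -882.
2nd diffs: -74, -152, -254, -380.
3rd diffs: -78, -102, -126.
4th diffs: -24, -24 (constant).
So s_j = -j^4 - 3j^3 + 6j^2 - 4j + 6.
Evaluating at j = 12 gives s_{12} = -25098.

-25098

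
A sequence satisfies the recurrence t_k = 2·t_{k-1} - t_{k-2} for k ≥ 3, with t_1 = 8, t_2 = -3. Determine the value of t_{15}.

-146

t_3 = -14  t_4 = -25  t_5 = -36  …  t_{12} = -113  t_{13} = -124  t_{14} = -135  t_{15} = -146.
(Characteristic roots are 1 and 1.)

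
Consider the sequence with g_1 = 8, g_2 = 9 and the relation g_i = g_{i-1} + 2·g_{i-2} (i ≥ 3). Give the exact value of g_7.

g_3 = 25; g_4 = 43; g_5 = 93; g_6 = 179; g_7 = 365.
(Characteristic roots are 2 and -1.)

365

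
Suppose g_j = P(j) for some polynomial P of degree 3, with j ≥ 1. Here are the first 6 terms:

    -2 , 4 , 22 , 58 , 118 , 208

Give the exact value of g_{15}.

1st diffs: 6, 18, 36, 60, 90.
2nd diffs: 12, 18, 24, 30.
3rd diffs: 6, 6, 6 (constant).
So g_j = j^3 - j - 2.
Evaluating at j = 15 gives g_{15} = 3358.

3358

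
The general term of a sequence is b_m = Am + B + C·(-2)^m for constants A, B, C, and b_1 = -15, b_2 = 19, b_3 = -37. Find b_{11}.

The three given values yield: A + B - 2C = -15; 2A + B + 4C = 19; 3A + B - 8C = -37.
Subtracting the first from the second: A + 6C = 34.
Subtracting the second from the third: A - 12C = -56.
Solving: C = 5, A = 4, then B = -9.
So b_m = 4·m + (-9) + 5·(-2)^m; at m=11 this is -10205.

-10205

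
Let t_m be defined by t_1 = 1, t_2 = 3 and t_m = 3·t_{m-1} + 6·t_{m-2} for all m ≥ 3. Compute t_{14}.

t_3 = 15; t_4 = 63; t_5 = 279; …; t_{11} = 1943271; t_{12} = 8496495; t_{13} = 37149111; t_{14} = 162426303.

162426303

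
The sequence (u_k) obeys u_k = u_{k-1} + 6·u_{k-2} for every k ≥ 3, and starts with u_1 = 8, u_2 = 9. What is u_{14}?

Step forward from the initial values:
u_3 = 57;  u_4 = 111;  u_5 = 453;  …;  u_{11} = 298317;  u_{12} = 879591;  u_{13} = 2669493;  u_{14} = 7947039.
(Characteristic roots are 3 and -2.)

7947039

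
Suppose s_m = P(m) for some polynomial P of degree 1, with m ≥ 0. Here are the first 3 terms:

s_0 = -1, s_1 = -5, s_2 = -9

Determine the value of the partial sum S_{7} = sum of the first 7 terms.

1st diffs: -4, -4 (constant).
So s_m = -4m - 1.
Continuing: -13, -17, -21, -25.
Summing m = 0..6 (7 terms) gives -91.

-91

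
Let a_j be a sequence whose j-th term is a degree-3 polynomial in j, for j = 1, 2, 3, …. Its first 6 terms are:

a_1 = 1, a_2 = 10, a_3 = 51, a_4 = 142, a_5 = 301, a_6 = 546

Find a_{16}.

11686

1st diffs: 9, 41, 91, 159, 245.
2nd diffs: 32, 50, 68, 86.
3rd diffs: 18, 18, 18 (constant).
Newton forward-difference form: a_j = 1 + 9·C(j-1,1) + 32·C(j-1,2) + 18·C(j-1,3).
At j = 16: j-1 = 15, so a_{16} = 1 + 135 + 3360 + 8190 = 11686.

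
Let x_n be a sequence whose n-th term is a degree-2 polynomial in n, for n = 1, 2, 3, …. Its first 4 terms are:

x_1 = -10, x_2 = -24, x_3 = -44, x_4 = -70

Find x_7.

-184

1st diffs: -14, -20, -26.
2nd diffs: -6, -6 (constant).
So x_n = -3n^2 - 5n - 2.
Evaluating at n = 7 gives x_7 = -184.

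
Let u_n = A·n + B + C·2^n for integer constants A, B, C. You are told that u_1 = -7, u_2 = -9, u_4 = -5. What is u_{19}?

524207

The three given values yield: A + B + 2C = -7; 2A + B + 4C = -9; 4A + B + 16C = -5.
Subtracting the first from the second: A + 2C = -2.
Subtracting the second from the third: 2A + 12C = 4.
Solving: C = 1, A = -4, then B = -5.
Therefore u_{19} = -76 + (-5) + 1·524288 = 524207.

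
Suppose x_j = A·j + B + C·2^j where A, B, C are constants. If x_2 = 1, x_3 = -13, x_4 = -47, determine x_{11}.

-10165

At j = 2, 3, 4: 2A + B + 4C = 1; 3A + B + 8C = -13; 4A + B + 16C = -47.
Subtracting the first from the second: A + 4C = -14.
Subtracting the second from the third: A + 8C = -34.
Solving: C = -5, A = 6, then B = 9.
So x_j = 6·j + 9 + (-5)·2^j; at j=11 this is -10165.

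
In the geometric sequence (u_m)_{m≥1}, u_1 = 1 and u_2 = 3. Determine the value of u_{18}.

Common ratio r = 3.
u_m = 1·3^(m-1).
u_{18} = 1·3^17 = 129140163.

129140163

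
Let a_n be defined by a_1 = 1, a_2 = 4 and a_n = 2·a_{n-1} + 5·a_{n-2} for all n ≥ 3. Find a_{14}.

10890904

Applying the relation repeatedly:
a_3 = 13;  a_4 = 46;  a_5 = 157;  …;  a_{11} = 265333;  a_{12} = 915286;  a_{13} = 3157237;  a_{14} = 10890904.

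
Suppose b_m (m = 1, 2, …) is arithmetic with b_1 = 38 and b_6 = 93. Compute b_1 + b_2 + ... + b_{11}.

1023

Common difference d = (93 - 38) / (6 - 1) = 11.
b_m = 38 + (m - 1)·11.
b_{11} = 148; S = 11·(38 + 148)/2 = 1023.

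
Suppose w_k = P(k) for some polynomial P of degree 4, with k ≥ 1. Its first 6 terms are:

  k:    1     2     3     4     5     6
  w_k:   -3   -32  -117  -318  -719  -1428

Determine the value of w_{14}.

-39068

1st diffs: -29, -85, -201, -401, -709.
2nd diffs: -56, -116, -200, -308.
3rd diffs: -60, -84, -108.
4th diffs: -24, -24 (constant).
So w_k = -k^4 - 3k^2 - 5k + 6.
Evaluating at k = 14 gives w_{14} = -39068.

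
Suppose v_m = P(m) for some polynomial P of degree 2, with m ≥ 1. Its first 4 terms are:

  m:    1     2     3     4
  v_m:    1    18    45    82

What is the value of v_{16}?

1306

1st diffs: 17, 27, 37.
2nd diffs: 10, 10 (constant).
So v_m = 5m^2 + 2m - 6.
Evaluating at m = 16 gives v_{16} = 1306.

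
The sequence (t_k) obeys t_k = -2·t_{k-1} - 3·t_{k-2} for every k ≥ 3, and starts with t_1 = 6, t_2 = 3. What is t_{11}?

-1248

Applying the relation repeatedly:
t_3 = -24;  t_4 = 39;  t_5 = -6;  t_6 = -105;  t_7 = 228;  t_8 = -141;  t_9 = -402;  t_{10} = 1227;  t_{11} = -1248.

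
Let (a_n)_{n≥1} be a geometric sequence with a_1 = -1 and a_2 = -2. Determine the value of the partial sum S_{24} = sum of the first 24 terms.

-16777215

Common ratio r = 2.
a_n = (-1)·2^(n-1).
S = (-1)·(2^24 - 1)/(2 - 1) = (-1)·(16777216 - 1)/(1) = -16777215.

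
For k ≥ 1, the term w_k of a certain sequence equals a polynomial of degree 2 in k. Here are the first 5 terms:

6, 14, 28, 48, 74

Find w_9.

1st diffs: 8, 14, 20, 26.
2nd diffs: 6, 6, 6 (constant).
Newton forward-difference form: w_k = 6 + 8·C(k-1,1) + 6·C(k-1,2).
At k = 9: k-1 = 8, so w_9 = 6 + 64 + 168 = 238.

238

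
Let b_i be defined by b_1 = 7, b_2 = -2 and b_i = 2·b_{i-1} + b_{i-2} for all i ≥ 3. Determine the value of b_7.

Step forward from the initial values:
b_3 = 3; b_4 = 4; b_5 = 11; b_6 = 26; b_7 = 63.

63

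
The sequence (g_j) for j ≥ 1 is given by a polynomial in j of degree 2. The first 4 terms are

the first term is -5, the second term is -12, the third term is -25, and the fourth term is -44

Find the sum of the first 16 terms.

1st diffs: -7, -13, -19.
2nd diffs: -6, -6 (constant).
So g_j = -3j^2 + 2j - 4.
Continuing: …, -69, -100, -137, -180, …, g_{16} = -740.
Summing j = 1..16 (16 terms) gives -4280.

-4280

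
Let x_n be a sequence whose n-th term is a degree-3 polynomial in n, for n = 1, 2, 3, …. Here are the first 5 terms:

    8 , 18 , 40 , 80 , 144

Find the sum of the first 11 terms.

4598

1st diffs: 10, 22, 40, 64.
2nd diffs: 12, 18, 24.
3rd diffs: 6, 6 (constant).
Newton forward-difference form: x_n = 8 + 10·C(n-1,1) + 12·C(n-1,2) + 6·C(n-1,3).
Continuing: …, 238, 368, 540, 760, …, x_{11} = 1368.
Summing n = 1..11 (11 terms) gives 4598.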